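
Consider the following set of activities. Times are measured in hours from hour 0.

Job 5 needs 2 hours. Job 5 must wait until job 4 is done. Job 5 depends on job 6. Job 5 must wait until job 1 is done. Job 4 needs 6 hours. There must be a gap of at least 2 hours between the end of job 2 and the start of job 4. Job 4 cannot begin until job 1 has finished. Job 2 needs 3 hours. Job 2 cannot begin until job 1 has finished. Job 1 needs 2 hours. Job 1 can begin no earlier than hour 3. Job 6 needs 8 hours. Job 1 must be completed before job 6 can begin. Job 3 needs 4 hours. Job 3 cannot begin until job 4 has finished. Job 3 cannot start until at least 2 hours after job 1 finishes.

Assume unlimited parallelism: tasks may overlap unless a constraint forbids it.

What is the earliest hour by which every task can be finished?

20

Job 1 waits on its own release at hour 3, so it starts at hour 3 and finishes at 3 + 2 = hour 5.
After job 1 (finishes hour 5), job 6 can start at hour 5 and finishes at hour 13.
After job 1 (finishes hour 5), job 2 can start at hour 5 and finishes at hour 8.
Job 4 has to wait for job 2 (finishes hour 8, plus 2-hour gap → hour 10); job 1 (finishes hour 5). The latest of these is hour 10, so job 4 runs hour 10 to 10 + 6 = hour 16.
For job 5: job 4 (finishes hour 16); job 6 (finishes hour 13); job 1 (finishes hour 5). Taking the maximum gives a start of hour 16, and it finishes at 16 + 2 = hour 18.
Job 3 needs all of job 4 (finishes hour 16); job 1 (finishes hour 5, plus 2-hour gap → hour 7). That puts its earliest start at hour 16; it finishes at 16 + 4 = hour 20.
All tasks are finished once the last one completes. Finish times: Job 1 at 5, Job 2 at 8, Job 3 at 20, Job 4 at 16, Job 5 at 18, Job 6 at 13. The latest is hour 20.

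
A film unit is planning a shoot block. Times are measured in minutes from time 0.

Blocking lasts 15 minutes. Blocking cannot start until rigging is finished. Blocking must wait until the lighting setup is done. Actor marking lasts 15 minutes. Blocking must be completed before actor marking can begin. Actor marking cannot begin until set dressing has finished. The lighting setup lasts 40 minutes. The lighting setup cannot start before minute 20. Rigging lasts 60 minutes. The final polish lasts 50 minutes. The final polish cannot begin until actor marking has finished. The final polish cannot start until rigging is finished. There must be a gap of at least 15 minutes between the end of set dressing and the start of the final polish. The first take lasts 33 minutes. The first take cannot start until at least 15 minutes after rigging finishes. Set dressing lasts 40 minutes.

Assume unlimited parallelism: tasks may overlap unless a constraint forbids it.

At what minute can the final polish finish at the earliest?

140

The lighting setup waits on its own release at minute 20, so it starts at minute 20 and finishes at 20 + 40 = minute 60.
Set dressing has no prerequisites, so it starts at minute 0 and finishes at minute 40.
Rigging can start immediately at minute 0; it finishes at minute 60.
Blocking cannot start until rigging (finishes minute 60); the lighting setup (finishes minute 60). The controlling bound is minute 60, so blocking finishes at 60 + 15 = minute 75.
Actor marking has to wait for blocking (finishes minute 75); set dressing (finishes minute 40). The latest of these is minute 75, so actor marking runs minute 75 to 75 + 15 = minute 90.
The final polish cannot start until actor marking (finishes minute 90); rigging (finishes minute 60); set dressing (finishes minute 40, plus 15-minute gap → minute 55). The controlling bound is minute 90, so the final polish finishes at 90 + 50 = minute 140.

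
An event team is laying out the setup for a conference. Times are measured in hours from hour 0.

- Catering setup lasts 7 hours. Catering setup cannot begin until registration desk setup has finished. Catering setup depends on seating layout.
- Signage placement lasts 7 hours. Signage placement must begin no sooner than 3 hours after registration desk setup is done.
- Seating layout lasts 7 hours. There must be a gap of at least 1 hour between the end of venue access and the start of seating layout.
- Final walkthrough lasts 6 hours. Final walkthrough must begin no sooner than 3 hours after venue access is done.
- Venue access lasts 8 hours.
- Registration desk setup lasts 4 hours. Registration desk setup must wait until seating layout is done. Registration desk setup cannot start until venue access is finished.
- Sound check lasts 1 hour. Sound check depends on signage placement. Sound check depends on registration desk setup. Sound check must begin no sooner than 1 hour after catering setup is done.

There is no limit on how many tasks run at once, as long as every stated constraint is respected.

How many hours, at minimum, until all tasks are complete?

31

Venue access has no prerequisites, so it starts at hour 0 and finishes at hour 8.
Final walkthrough cannot begin until venue access (finishes hour 8, plus 3-hour gap → hour 11). It runs from hour 11 to 11 + 6 = hour 17.
Seating layout waits on venue access (finishes hour 8, plus 1-hour gap → hour 9), so it starts at hour 9 and finishes at 9 + 7 = hour 16.
Registration desk setup needs all of seating layout (finishes hour 16); venue access (finishes hour 8). That puts its earliest start at hour 16; it finishes at 16 + 4 = hour 20.
For catering setup: registration desk setup (finishes hour 20); seating layout (finishes hour 16). Taking the maximum gives a start of hour 20, and it finishes at 20 + 7 = hour 27.
After registration desk setup (finishes hour 20, plus 3-hour gap → hour 23), signage placement can start at hour 23 and finishes at hour 30.
Sound check cannot start until signage placement (finishes hour 30); registration desk setup (finishes hour 20); catering setup (finishes hour 27, plus 1-hour gap → hour 28). The controlling bound is hour 30, so sound check finishes at 30 + 1 = hour 31.
All tasks are finished once the last one completes. Finish times: Venue access at 8, Seating layout at 16, Registration desk setup at 20, Signage placement at 30, Catering setup at 27, Sound check at 31, Final walkthrough at 17. The latest is hour 31.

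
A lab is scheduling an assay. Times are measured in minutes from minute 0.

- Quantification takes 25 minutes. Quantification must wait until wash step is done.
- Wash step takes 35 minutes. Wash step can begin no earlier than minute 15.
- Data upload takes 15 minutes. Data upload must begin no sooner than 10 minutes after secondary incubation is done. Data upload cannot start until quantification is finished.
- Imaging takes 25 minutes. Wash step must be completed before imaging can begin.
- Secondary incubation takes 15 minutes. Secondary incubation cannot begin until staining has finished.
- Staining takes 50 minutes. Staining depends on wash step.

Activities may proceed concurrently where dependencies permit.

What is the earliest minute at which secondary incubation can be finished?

115

After its own release at minute 15, wash step can start at minute 15 and finishes at minute 50.
After wash step (finishes minute 50), staining can start at minute 50 and finishes at minute 100.
Secondary incubation waits on staining (finishes minute 100), so it starts at minute 100 and finishes at 100 + 15 = minute 115.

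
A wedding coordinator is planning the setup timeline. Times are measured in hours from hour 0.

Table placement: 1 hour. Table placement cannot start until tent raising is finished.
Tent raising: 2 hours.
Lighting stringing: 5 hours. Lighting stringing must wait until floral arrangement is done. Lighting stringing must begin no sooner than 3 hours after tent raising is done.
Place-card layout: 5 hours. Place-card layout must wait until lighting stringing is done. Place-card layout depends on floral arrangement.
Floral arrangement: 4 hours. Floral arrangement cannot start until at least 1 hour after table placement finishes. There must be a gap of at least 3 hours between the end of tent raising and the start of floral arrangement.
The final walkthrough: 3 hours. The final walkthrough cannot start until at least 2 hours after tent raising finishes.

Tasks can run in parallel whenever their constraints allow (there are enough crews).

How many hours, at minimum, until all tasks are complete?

19

Tent raising can start immediately at hour 0; it finishes at hour 2.
The final walkthrough cannot begin until tent raising (finishes hour 2, plus 2-hour gap → hour 4). It runs from hour 4 to 4 + 3 = hour 7.
After tent raising (finishes hour 2), table placement can start at hour 2 and finishes at hour 3.
Floral arrangement has to wait for table placement (finishes hour 3, plus 1-hour gap → hour 4); tent raising (finishes hour 2, plus 3-hour gap → hour 5). The latest of these is hour 5, so floral arrangement runs hour 5 to 5 + 4 = hour 9.
Lighting stringing has to wait for floral arrangement (finishes hour 9); tent raising (finishes hour 2, plus 3-hour gap → hour 5). The latest of these is hour 9, so lighting stringing runs hour 9 to 9 + 5 = hour 14.
For place-card layout: lighting stringing (finishes hour 14); floral arrangement (finishes hour 9). Taking the maximum gives a start of hour 14, and it finishes at 14 + 5 = hour 19.
All tasks are finished once the last one completes. Finish times: Tent raising at 2, Table placement at 3, Floral arrangement at 9, Lighting stringing at 14, Place-card layout at 19, The final walkthrough at 7. The latest is hour 19.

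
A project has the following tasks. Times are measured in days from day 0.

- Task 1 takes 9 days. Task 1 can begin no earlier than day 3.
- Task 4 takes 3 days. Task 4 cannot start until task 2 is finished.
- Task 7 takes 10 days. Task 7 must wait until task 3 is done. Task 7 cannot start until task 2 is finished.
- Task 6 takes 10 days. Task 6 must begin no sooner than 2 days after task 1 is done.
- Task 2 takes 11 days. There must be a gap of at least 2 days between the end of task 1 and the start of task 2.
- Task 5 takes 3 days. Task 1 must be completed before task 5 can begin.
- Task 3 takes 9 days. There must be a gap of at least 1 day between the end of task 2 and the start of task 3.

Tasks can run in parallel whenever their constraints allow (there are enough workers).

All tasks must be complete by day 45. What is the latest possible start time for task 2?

14

Nothing follows task 7; the deadline of day 45 is its only limit. It must start by 45 − 10 = day 35.
Task 3 feeds into task 7 (must start by day 35); so task 3 must finish by day 35 and therefore start by day 26.
To finish by day 45, task 4 (duration 3) must start no later than day 42.
Task 2 feeds task 3 (must start by day 26, minus 1-day gap → day 25); task 4 (must start by day 42); task 7 (must start by day 35). Taking the minimum, task 2 must finish by day 25 and start by 25 − 11 = day 14.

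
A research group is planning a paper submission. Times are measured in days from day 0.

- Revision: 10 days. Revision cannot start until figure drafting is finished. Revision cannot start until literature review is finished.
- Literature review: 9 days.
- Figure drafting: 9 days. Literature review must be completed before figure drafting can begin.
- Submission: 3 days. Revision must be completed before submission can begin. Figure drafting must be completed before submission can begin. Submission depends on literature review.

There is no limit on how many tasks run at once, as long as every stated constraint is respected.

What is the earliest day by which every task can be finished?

31

Literature review can start immediately at day 0; it finishes at day 9.
Figure drafting cannot begin until literature review (finishes day 9). It runs from day 9 to 9 + 9 = day 18.
Revision cannot start until figure drafting (finishes day 18); literature review (finishes day 9). The controlling bound is day 18, so revision finishes at 18 + 10 = day 28.
For submission: revision (finishes day 28); figure drafting (finishes day 18); literature review (finishes day 9). Taking the maximum gives a start of day 28, and it finishes at 28 + 3 = day 31.
All tasks are finished once the last one completes. Finish times: Literature review at 9, Figure drafting at 18, Revision at 28, Submission at 31. The latest is day 31.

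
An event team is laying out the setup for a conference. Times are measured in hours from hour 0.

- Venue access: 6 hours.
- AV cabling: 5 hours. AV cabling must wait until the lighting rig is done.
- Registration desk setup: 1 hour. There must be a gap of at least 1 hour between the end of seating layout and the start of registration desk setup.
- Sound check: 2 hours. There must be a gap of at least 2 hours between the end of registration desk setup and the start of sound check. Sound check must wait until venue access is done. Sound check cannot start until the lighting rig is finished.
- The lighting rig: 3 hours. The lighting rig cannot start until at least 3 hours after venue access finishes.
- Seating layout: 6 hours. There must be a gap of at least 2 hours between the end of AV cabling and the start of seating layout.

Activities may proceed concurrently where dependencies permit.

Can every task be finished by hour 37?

Venue access can start immediately at hour 0; it finishes at hour 6.
The lighting rig waits on venue access (finishes hour 6, plus 3-hour gap → hour 9), so it starts at hour 9 and finishes at 9 + 3 = hour 12.
After the lighting rig (finishes hour 12), AV cabling can start at hour 12 and finishes at hour 17.
Seating layout cannot begin until AV cabling (finishes hour 17, plus 2-hour gap → hour 19). It runs from hour 19 to 19 + 6 = hour 25.
Registration desk setup cannot begin until seating layout (finishes hour 25, plus 1-hour gap → hour 26). It runs from hour 26 to 26 + 1 = hour 27.
Sound check cannot start until registration desk setup (finishes hour 27, plus 2-hour gap → hour 29); venue access (finishes hour 6); the lighting rig (finishes hour 12). The controlling bound is hour 29, so sound check finishes at 29 + 2 = hour 31.
Every task is finished by hour 31, which is no later than the deadline of 37, so the schedule is feasible.

Yes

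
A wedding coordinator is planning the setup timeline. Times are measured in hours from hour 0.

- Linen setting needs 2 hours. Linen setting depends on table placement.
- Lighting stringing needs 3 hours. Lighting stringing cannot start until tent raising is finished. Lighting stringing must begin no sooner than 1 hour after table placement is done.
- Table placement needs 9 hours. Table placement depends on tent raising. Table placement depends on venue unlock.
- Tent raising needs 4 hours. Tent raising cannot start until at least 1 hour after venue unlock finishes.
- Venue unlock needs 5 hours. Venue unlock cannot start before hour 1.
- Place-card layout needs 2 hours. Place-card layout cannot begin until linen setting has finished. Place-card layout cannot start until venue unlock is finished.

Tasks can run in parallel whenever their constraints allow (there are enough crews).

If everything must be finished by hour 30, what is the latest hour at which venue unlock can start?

7

To finish by hour 30, place-card layout (duration 2) must start no later than hour 28.
Since place-card layout (must start by hour 28) depends on it, linen setting must finish by hour 28. Backing off its 2-hour duration gives a latest start of hour 26.
To finish by hour 30, lighting stringing (duration 3) must start no later than hour 27.
Table placement has several dependents: linen setting (must start by hour 26); lighting stringing (must start by hour 27, minus 1-hour gap → hour 26). The earliest of those limits is hour 26, so table placement must start by 26 − 9 = hour 17.
Tent raising must finish in time for table placement (must start by hour 17); lighting stringing (must start by hour 27). The tightest is hour 17, so tent raising must start by 17 − 4 = hour 13.
Venue unlock has several dependents: tent raising (must start by hour 13, minus 1-hour gap → hour 12); table placement (must start by hour 17); place-card layout (must start by hour 28). The earliest of those limits is hour 12, so venue unlock must start by 12 − 5 = hour 7.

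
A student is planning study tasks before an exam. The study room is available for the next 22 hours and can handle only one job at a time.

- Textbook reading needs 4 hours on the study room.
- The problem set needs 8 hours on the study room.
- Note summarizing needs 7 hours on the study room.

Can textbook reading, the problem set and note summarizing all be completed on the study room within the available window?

Yes

Running back to back, the jobs need 4 + 8 + 7 = 19 hours on the study room.
Since 19 ≤ 22, they fit within the window.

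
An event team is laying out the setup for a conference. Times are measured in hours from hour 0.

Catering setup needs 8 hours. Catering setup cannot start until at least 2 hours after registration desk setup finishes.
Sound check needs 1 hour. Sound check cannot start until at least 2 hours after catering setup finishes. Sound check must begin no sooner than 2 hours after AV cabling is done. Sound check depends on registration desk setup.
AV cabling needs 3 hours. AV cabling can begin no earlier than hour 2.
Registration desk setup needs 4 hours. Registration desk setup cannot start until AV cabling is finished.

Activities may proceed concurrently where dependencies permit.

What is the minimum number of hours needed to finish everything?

22

AV cabling cannot begin until its own release at hour 2. It runs from hour 2 to 2 + 3 = hour 5.
Registration desk setup waits on AV cabling (finishes hour 5), so it starts at hour 5 and finishes at 5 + 4 = hour 9.
Catering setup waits on registration desk setup (finishes hour 9, plus 2-hour gap → hour 11), so it starts at hour 11 and finishes at 11 + 8 = hour 19.
For sound check: catering setup (finishes hour 19, plus 2-hour gap → hour 21); AV cabling (finishes hour 5, plus 2-hour gap → hour 7); registration desk setup (finishes hour 9). Taking the maximum gives a start of hour 21, and it finishes at 21 + 1 = hour 22.
All tasks are finished once the last one completes. Finish times: AV cabling at 5, Registration desk setup at 9, Catering setup at 19, Sound check at 22. The latest is hour 22.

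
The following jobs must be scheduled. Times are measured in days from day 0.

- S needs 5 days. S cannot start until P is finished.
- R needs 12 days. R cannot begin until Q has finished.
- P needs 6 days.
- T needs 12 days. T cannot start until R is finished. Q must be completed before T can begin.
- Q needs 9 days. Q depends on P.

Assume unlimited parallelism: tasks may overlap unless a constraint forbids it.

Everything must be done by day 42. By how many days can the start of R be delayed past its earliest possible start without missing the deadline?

P has no prerequisites, so it starts at day 0 and finishes at day 6.
After P (finishes day 6), Q can start at day 6 and finishes at day 15.
R waits on Q (finishes day 15), so it starts at day 15 and finishes at 15 + 12 = day 27.

Working backward from the deadline:
T has no dependents, so it just needs to finish by day 42. Starting by 42 − 12 = day 30 achieves that.
R must finish before T (must start by day 30). With a 12-day duration, R must start by 30 − 12 = day 18.
So R can start as early as day 15 and as late as day 18, giving 18 − 15 = 3 days of slack.

3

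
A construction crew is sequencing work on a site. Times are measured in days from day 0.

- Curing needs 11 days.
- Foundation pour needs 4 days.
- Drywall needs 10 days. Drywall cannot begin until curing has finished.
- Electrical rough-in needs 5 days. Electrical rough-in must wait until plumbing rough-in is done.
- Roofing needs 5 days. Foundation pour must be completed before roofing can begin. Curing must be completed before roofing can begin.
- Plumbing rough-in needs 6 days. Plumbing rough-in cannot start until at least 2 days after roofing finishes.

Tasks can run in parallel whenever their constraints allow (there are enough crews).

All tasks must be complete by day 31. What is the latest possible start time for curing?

Electrical rough-in has no dependents, so it just needs to finish by day 31. Starting by 31 − 5 = day 26 achieves that.
Plumbing rough-in must finish before electrical rough-in (must start by day 26). With a 6-day duration, plumbing rough-in must start by 26 − 6 = day 20.
Since plumbing rough-in (must start by day 20, minus 2-day gap → day 18) depends on it, roofing must finish by day 18. Backing off its 5-day duration gives a latest start of day 13.
To finish by day 31, drywall (duration 10) must start no later than day 21.
For curing: roofing (must start by day 13); drywall (must start by day 21). The most restrictive is day 13; with an 11-day duration, curing must start by day 2.

2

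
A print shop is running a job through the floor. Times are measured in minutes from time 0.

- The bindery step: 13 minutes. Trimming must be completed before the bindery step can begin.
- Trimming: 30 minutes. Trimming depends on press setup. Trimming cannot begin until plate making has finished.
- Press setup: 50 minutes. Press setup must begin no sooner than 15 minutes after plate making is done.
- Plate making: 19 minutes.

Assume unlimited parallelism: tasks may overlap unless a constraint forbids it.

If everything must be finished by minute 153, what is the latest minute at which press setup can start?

60

To finish by minute 153, the bindery step (duration 13) must start no later than minute 140.
Since the bindery step (must start by minute 140) depends on it, trimming must finish by minute 140. Backing off its 30-minute duration gives a latest start of minute 110.
Since trimming (must start by minute 110) depends on it, press setup must finish by minute 110. Backing off its 50-minute duration gives a latest start of minute 60.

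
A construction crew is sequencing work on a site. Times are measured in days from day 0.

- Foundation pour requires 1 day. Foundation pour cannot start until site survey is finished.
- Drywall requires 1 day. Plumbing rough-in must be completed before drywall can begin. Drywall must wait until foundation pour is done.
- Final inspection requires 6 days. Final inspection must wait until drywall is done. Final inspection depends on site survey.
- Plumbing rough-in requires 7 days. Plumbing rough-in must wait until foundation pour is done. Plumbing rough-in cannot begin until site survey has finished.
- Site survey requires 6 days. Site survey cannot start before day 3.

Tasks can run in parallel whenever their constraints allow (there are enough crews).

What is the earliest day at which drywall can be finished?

18

Site survey waits on its own release at day 3, so it starts at day 3 and finishes at 3 + 6 = day 9.
After site survey (finishes day 9), foundation pour can start at day 9 and finishes at day 10.
Plumbing rough-in has to wait for foundation pour (finishes day 10); site survey (finishes day 9). The latest of these is day 10, so plumbing rough-in runs day 10 to 10 + 7 = day 17.
Drywall has to wait for plumbing rough-in (finishes day 17); foundation pour (finishes day 10). The latest of these is day 17, so drywall runs day 17 to 17 + 1 = day 18.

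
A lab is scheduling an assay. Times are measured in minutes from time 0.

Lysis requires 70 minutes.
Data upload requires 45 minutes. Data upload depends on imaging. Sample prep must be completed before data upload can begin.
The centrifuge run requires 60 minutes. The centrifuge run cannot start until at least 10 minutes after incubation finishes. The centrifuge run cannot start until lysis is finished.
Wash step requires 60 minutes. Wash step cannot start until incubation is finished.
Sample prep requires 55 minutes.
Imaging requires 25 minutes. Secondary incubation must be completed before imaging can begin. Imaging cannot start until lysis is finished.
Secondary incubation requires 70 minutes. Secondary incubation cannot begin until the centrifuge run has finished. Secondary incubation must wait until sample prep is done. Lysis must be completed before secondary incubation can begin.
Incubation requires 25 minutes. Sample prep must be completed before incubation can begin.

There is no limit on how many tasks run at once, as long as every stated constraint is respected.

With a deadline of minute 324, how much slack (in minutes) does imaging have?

34

Lysis can start immediately at minute 0; it finishes at minute 70.
Nothing blocks sample prep, so it runs from minute 0 to minute 55.
After sample prep (finishes minute 55), incubation can start at minute 55 and finishes at minute 80.
For the centrifuge run: incubation (finishes minute 80, plus 10-minute gap → minute 90); lysis (finishes minute 70). Taking the maximum gives a start of minute 90, and it finishes at 90 + 60 = minute 150.
Secondary incubation cannot start until the centrifuge run (finishes minute 150); sample prep (finishes minute 55); lysis (finishes minute 70). The controlling bound is minute 150, so secondary incubation finishes at 150 + 70 = minute 220.
Imaging needs all of secondary incubation (finishes minute 220); lysis (finishes minute 70). That puts its earliest start at minute 220; it finishes at 220 + 25 = minute 245.

Working backward from the deadline:
Data upload has no dependents, so it just needs to finish by minute 324. Starting by 324 − 45 = minute 279 achieves that.
Imaging must finish before data upload (must start by minute 279). With a 25-minute duration, imaging must start by 279 − 25 = minute 254.
So imaging can start as early as minute 220 and as late as minute 254, giving 254 − 220 = 34 minutes of slack.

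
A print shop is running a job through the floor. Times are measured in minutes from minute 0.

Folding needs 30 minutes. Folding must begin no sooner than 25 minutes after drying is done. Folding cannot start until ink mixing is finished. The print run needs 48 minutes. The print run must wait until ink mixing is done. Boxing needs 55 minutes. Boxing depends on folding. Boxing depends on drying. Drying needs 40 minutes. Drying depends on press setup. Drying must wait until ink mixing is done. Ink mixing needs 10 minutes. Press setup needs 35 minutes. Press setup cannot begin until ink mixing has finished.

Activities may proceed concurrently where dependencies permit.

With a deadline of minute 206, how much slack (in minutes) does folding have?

Ink mixing has no prerequisites, so it starts at minute 0 and finishes at minute 10.
Press setup cannot begin until ink mixing (finishes minute 10). It runs from minute 10 to 10 + 35 = minute 45.
Drying has to wait for press setup (finishes minute 45); ink mixing (finishes minute 10). The latest of these is minute 45, so drying runs minute 45 to 45 + 40 = minute 85.
For folding: drying (finishes minute 85, plus 25-minute gap → minute 110); ink mixing (finishes minute 10). Taking the maximum gives a start of minute 110, and it finishes at 110 + 30 = minute 140.

Working backward from the deadline:
To finish by minute 206, boxing (duration 55) must start no later than minute 151.
Since boxing (must start by minute 151) depends on it, folding must finish by minute 151. Backing off its 30-minute duration gives a latest start of minute 121.
So folding can start as early as minute 110 and as late as minute 121, giving 121 − 110 = 11 minutes of slack.

11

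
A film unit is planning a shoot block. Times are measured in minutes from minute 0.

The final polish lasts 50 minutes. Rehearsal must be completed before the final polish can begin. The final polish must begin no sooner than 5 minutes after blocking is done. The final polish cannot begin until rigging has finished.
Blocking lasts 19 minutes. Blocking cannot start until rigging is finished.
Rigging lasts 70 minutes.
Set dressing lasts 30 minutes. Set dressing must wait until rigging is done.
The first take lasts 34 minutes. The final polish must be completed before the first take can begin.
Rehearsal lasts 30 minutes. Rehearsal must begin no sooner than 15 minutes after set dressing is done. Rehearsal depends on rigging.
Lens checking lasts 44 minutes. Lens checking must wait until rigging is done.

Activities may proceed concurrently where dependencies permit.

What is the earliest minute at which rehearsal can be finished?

Rigging can start immediately at minute 0; it finishes at minute 70.
After rigging (finishes minute 70), set dressing can start at minute 70 and finishes at minute 100.
Rehearsal has to wait for set dressing (finishes minute 100, plus 15-minute gap → minute 115); rigging (finishes minute 70). The latest of these is minute 115, so rehearsal runs minute 115 to 115 + 30 = minute 145.

145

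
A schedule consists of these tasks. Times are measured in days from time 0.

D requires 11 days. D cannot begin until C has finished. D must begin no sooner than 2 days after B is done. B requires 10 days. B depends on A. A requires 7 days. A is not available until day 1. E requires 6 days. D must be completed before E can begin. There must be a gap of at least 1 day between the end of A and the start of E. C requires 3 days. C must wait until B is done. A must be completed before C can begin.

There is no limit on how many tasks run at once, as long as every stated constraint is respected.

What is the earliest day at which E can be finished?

38

A waits on its own release at day 1, so it starts at day 1 and finishes at 1 + 7 = day 8.
B cannot begin until A (finishes day 8). It runs from day 8 to 8 + 10 = day 18.
C has to wait for B (finishes day 18); A (finishes day 8). The latest of these is day 18, so C runs day 18 to 18 + 3 = day 21.
D has to wait for C (finishes day 21); B (finishes day 18, plus 2-day gap → day 20). The latest of these is day 21, so D runs day 21 to 21 + 11 = day 32.
E needs all of D (finishes day 32); A (finishes day 8, plus 1-day gap → day 9). That puts its earliest start at day 32; it finishes at 32 + 6 = day 38.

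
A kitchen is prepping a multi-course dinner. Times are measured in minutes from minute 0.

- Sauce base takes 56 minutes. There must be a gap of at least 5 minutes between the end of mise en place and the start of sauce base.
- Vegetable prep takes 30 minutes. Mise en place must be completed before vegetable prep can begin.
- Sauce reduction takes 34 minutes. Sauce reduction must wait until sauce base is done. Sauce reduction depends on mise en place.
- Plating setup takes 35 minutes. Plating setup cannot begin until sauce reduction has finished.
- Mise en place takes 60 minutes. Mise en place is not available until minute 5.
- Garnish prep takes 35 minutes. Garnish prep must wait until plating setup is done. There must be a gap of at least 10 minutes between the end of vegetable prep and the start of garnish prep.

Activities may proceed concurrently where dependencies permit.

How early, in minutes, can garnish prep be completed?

230

Mise en place cannot begin until its own release at minute 5. It runs from minute 5 to 5 + 60 = minute 65.
After mise en place (finishes minute 65), vegetable prep can start at minute 65 and finishes at minute 95.
After mise en place (finishes minute 65, plus 5-minute gap → minute 70), sauce base can start at minute 70 and finishes at minute 126.
Sauce reduction needs all of sauce base (finishes minute 126); mise en place (finishes minute 65). That puts its earliest start at minute 126; it finishes at 126 + 34 = minute 160.
Plating setup waits on sauce reduction (finishes minute 160), so it starts at minute 160 and finishes at 160 + 35 = minute 195.
For garnish prep: plating setup (finishes minute 195); vegetable prep (finishes minute 95, plus 10-minute gap → minute 105). Taking the maximum gives a start of minute 195, and it finishes at 195 + 35 = minute 230.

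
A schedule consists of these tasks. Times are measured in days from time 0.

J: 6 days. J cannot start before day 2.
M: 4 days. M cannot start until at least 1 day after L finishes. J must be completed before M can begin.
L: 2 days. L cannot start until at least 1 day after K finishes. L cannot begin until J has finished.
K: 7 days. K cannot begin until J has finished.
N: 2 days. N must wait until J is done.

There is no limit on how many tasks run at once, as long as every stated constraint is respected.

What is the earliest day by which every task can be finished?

23

J cannot begin until its own release at day 2. It runs from day 2 to 2 + 6 = day 8.
After J (finishes day 8), N can start at day 8 and finishes at day 10.
After J (finishes day 8), K can start at day 8 and finishes at day 15.
L has to wait for K (finishes day 15, plus 1-day gap → day 16); J (finishes day 8). The latest of these is day 16, so L runs day 16 to 16 + 2 = day 18.
For M: L (finishes day 18, plus 1-day gap → day 19); J (finishes day 8). Taking the maximum gives a start of day 19, and it finishes at 19 + 4 = day 23.
All tasks are finished once the last one completes. Finish times: J at 8, K at 15, L at 18, M at 23, N at 10. The latest is day 23.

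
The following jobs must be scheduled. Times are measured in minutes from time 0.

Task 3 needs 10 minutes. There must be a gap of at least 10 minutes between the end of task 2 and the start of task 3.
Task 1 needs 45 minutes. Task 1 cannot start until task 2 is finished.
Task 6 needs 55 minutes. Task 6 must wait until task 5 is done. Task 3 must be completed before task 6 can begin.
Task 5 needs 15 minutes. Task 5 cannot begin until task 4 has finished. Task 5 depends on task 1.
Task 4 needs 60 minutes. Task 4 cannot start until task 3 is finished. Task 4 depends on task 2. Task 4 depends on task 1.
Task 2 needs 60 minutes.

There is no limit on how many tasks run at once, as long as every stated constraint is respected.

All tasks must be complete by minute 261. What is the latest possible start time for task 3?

121

Nothing follows task 6; the deadline of minute 261 is its only limit. It must start by 261 − 55 = minute 206.
Task 5 must finish before task 6 (must start by minute 206). With a 15-minute duration, task 5 must start by 206 − 15 = minute 191.
Since task 5 (must start by minute 191) depends on it, task 4 must finish by minute 191. Backing off its 60-minute duration gives a latest start of minute 131.
Task 3 feeds task 4 (must start by minute 131); task 6 (must start by minute 206). Taking the minimum, task 3 must finish by minute 131 and start by 131 − 10 = minute 121.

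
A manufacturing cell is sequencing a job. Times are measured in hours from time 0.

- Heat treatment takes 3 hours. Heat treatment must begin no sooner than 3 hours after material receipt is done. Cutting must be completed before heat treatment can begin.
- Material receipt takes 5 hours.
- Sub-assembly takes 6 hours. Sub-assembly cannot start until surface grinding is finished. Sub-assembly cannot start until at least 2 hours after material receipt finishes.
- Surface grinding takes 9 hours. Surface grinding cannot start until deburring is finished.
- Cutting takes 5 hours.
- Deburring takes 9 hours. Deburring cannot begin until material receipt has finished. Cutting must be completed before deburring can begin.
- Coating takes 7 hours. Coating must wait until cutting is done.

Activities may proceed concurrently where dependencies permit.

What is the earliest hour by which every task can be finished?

Cutting can start immediately at hour 0; it finishes at hour 5.
After cutting (finishes hour 5), coating can start at hour 5 and finishes at hour 12.
Material receipt can start immediately at hour 0; it finishes at hour 5.
Heat treatment has to wait for material receipt (finishes hour 5, plus 3-hour gap → hour 8); cutting (finishes hour 5). The latest of these is hour 8, so heat treatment runs hour 8 to 8 + 3 = hour 11.
Deburring needs all of material receipt (finishes hour 5); cutting (finishes hour 5). That puts its earliest start at hour 5; it finishes at 5 + 9 = hour 14.
After deburring (finishes hour 14), surface grinding can start at hour 14 and finishes at hour 23.
Sub-assembly has to wait for surface grinding (finishes hour 23); material receipt (finishes hour 5, plus 2-hour gap → hour 7). The latest of these is hour 23, so sub-assembly runs hour 23 to 23 + 6 = hour 29.
All tasks are finished once the last one completes. Finish times: Material receipt at 5, Cutting at 5, Deburring at 14, Heat treatment at 11, Surface grinding at 23, Coating at 12, Sub-assembly at 29. The latest is hour 29.

29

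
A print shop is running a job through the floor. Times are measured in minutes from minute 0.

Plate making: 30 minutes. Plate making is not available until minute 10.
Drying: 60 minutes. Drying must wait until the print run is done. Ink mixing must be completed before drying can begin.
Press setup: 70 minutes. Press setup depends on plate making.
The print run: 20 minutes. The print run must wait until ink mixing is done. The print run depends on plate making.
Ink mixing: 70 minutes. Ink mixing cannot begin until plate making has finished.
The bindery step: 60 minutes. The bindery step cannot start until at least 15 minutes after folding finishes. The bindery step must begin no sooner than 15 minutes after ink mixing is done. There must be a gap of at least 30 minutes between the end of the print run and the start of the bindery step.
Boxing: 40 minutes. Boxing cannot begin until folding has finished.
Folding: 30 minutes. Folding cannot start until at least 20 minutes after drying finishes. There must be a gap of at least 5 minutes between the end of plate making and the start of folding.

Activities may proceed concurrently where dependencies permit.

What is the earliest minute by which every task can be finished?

Plate making waits on its own release at minute 10, so it starts at minute 10 and finishes at 10 + 30 = minute 40.
Press setup cannot begin until plate making (finishes minute 40). It runs from minute 40 to 40 + 70 = minute 110.
Ink mixing cannot begin until plate making (finishes minute 40). It runs from minute 40 to 40 + 70 = minute 110.
The print run needs all of ink mixing (finishes minute 110); plate making (finishes minute 40). That puts its earliest start at minute 110; it finishes at 110 + 20 = minute 130.
Drying cannot start until the print run (finishes minute 130); ink mixing (finishes minute 110). The controlling bound is minute 130, so drying finishes at 130 + 60 = minute 190.
Folding has to wait for drying (finishes minute 190, plus 20-minute gap → minute 210); plate making (finishes minute 40, plus 5-minute gap → minute 45). The latest of these is minute 210, so folding runs minute 210 to 210 + 30 = minute 240.
Boxing cannot begin until folding (finishes minute 240). It runs from minute 240 to 240 + 40 = minute 280.
The bindery step has to wait for folding (finishes minute 240, plus 15-minute gap → minute 255); ink mixing (finishes minute 110, plus 15-minute gap → minute 125); the print run (finishes minute 130, plus 30-minute gap → minute 160). The latest of these is minute 255, so the bindery step runs minute 255 to 255 + 60 = minute 315.
All tasks are finished once the last one completes. Finish times: Plate making at 40, Ink mixing at 110, Press setup at 110, The print run at 130, Drying at 190, Folding at 240, The bindery step at 315, Boxing at 280. The latest is minute 315.

315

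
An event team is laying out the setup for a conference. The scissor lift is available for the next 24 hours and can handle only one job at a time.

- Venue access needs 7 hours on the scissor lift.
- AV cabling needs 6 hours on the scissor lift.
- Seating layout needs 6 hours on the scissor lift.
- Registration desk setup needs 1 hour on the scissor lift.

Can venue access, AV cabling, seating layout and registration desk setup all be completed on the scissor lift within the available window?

Yes

Running back to back, the jobs need 7 + 6 + 6 + 1 = 20 hours on the scissor lift.
Since 20 ≤ 24, they fit within the window.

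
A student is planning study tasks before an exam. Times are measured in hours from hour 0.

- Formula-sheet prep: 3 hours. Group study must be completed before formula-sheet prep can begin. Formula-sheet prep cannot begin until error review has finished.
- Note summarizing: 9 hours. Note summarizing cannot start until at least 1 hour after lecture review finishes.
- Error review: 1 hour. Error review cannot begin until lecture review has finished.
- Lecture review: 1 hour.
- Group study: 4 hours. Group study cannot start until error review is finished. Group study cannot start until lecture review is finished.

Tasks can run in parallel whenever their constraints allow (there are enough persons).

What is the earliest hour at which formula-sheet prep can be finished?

9

Lecture review has no prerequisites, so it starts at hour 0 and finishes at hour 1.
After lecture review (finishes hour 1), error review can start at hour 1 and finishes at hour 2.
For group study: error review (finishes hour 2); lecture review (finishes hour 1). Taking the maximum gives a start of hour 2, and it finishes at 2 + 4 = hour 6.
Formula-sheet prep cannot start until group study (finishes hour 6); error review (finishes hour 2). The controlling bound is hour 6, so formula-sheet prep finishes at 6 + 3 = hour 9.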